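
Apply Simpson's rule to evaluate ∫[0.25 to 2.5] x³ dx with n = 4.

f(x) = x³
a = 0.25, b = 2.5, n = 4
h = (b - a)/n = 0.562500

Simpson's rule: (h/3)[f(x₀) + 4f(x₁) + 2f(x₂) + ... + f(xₙ)]

x_0 = 0.2500, f(x_0) = 0.015625, coefficient = 1
x_1 = 0.8125, f(x_1) = 0.536377, coefficient = 4
x_2 = 1.3750, f(x_2) = 2.599609, coefficient = 2
x_3 = 1.9375, f(x_3) = 7.273193, coefficient = 4
x_4 = 2.5000, f(x_4) = 15.625000, coefficient = 1

I ≈ (0.562500/3) × 52.078125 = 9.764648
Exact value: 9.764648
Error: 0.000000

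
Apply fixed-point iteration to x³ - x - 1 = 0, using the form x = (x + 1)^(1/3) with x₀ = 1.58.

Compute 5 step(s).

Equation: x³ - x - 1 = 0
Fixed-point form: x = (x + 1)^(1/3)
x₀ = 1.58

x_1 = g(1.580000) = 1.371534
x_2 = g(1.371534) = 1.333551
x_3 = g(1.333551) = 1.326394
x_4 = g(1.326394) = 1.325036
x_5 = g(1.325036) = 1.324778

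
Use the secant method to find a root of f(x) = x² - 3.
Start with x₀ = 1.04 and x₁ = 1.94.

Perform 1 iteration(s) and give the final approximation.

f(x) = x² - 3
x₀ = 1.04, x₁ = 1.94

Secant formula: x_{n+1} = x_n - f(x_n)(x_n - x_{n-1})/(f(x_n) - f(x_{n-1}))

Iteration 1:
  f(1.040000) = -1.918400
  f(1.940000) = 0.763600
  x_2 = 1.940000 - 0.763600×(1.940000 - 1.040000)/(0.763600 - (-1.918400))
       = 1.683758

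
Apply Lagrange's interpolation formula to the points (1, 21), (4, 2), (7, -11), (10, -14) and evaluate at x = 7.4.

Lagrange interpolation formula:
P(x) = Σ yᵢ × Lᵢ(x)
where Lᵢ(x) = Π_{j≠i} (x - xⱼ)/(xᵢ - xⱼ)

L_0(7.4) = (7.4 - 4)/(1 - 4) × (7.4 - 7)/(1 - 7) × (7.4 - 10)/(1 - 10) = 0.021827
L_1(7.4) = (7.4 - 1)/(4 - 1) × (7.4 - 7)/(4 - 7) × (7.4 - 10)/(4 - 10) = -0.123259
L_2(7.4) = (7.4 - 1)/(7 - 1) × (7.4 - 4)/(7 - 4) × (7.4 - 10)/(7 - 10) = 1.047704
L_3(7.4) = (7.4 - 1)/(10 - 1) × (7.4 - 4)/(10 - 4) × (7.4 - 7)/(10 - 7) = 0.053728

P(7.4) = 21×L_0(7.4) + 2×L_1(7.4) + (-11)×L_2(7.4) + (-14)×L_3(7.4)
P(7.4) = -12.065086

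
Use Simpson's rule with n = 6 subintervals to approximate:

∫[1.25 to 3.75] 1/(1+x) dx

f(x) = 1/(1+x)
a = 1.25, b = 3.75, n = 6
h = (b - a)/n = 0.416667

Simpson's rule: (h/3)[f(x₀) + 4f(x₁) + 2f(x₂) + ... + f(xₙ)]

x_0 = 1.2500, f(x_0) = 0.444444, coefficient = 1
x_1 = 1.6667, f(x_1) = 0.375000, coefficient = 4
x_2 = 2.0833, f(x_2) = 0.324324, coefficient = 2
x_3 = 2.5000, f(x_3) = 0.285714, coefficient = 4
x_4 = 2.9167, f(x_4) = 0.255319, coefficient = 2
x_5 = 3.3333, f(x_5) = 0.230769, coefficient = 4
x_6 = 3.7500, f(x_6) = 0.210526, coefficient = 1

I ≈ (0.416667/3) × 5.380192 = 0.747249
Exact value: 0.747214
Error: 0.000034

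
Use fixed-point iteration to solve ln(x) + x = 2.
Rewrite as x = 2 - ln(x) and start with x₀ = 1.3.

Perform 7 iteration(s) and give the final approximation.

Equation: ln(x) + x = 2
Fixed-point form: x = 2 - ln(x)
x₀ = 1.3

x_1 = g(1.300000) = 1.737636
x_2 = g(1.737636) = 1.447475
x_3 = g(1.447475) = 1.630180
x_4 = g(1.630180) = 1.511310
x_5 = g(1.511310) = 1.587023
x_6 = g(1.587023) = 1.538140
x_7 = g(1.538140) = 1.569426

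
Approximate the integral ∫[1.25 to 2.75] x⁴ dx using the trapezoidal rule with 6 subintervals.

f(x) = x⁴
a = 1.25, b = 2.75, n = 6
h = (b - a)/n = 0.250000

Trapezoidal rule: (h/2)[f(x₀) + 2f(x₁) + 2f(x₂) + ... + f(xₙ)]

x_0 = 1.2500, f(x_0) = 2.441406, coefficient = 1
x_1 = 1.5000, f(x_1) = 5.062500, coefficient = 2
x_2 = 1.7500, f(x_2) = 9.378906, coefficient = 2
x_3 = 2.0000, f(x_3) = 16.000000, coefficient = 2
x_4 = 2.2500, f(x_4) = 25.628906, coefficient = 2
x_5 = 2.5000, f(x_5) = 39.062500, coefficient = 2
x_6 = 2.7500, f(x_6) = 57.191406, coefficient = 1

I ≈ (0.250000/2) × 249.898438 = 31.237305
Exact value: 30.844922
Error: 0.392383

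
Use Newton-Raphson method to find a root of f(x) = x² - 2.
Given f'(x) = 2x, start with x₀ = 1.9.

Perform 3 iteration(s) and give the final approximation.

f(x) = x² - 2
f'(x) = 2x
x₀ = 1.9

Newton-Raphson formula: x_{n+1} = x_n - f(x_n)/f'(x_n)

Iteration 1:
  f(1.900000) = 1.610000
  f'(1.900000) = 3.800000
  x_1 = 1.900000 - 1.610000/3.800000 = 1.476316
Iteration 2:
  f(1.476316) = 0.179508
  f'(1.476316) = 2.952632
  x_2 = 1.476316 - 0.179508/2.952632 = 1.415520
Iteration 3:
  f(1.415520) = 0.003696
  f'(1.415520) = 2.831039
  x_3 = 1.415520 - 0.003696/2.831039 = 1.414214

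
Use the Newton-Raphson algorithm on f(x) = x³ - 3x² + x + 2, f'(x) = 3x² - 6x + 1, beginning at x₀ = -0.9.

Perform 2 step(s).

f(x) = x³ - 3x² + x + 2
f'(x) = 3x² - 6x + 1
x₀ = -0.9

Newton-Raphson formula: x_{n+1} = x_n - f(x_n)/f'(x_n)

Iteration 1:
  f(-0.900000) = -2.059000
  f'(-0.900000) = 8.830000
  x_1 = -0.900000 - (-2.059000)/8.830000 = -0.666818
Iteration 2:
  f(-0.666818) = -0.297253
  f'(-0.666818) = 6.334843
  x_2 = -0.666818 - (-0.297253)/6.334843 = -0.619894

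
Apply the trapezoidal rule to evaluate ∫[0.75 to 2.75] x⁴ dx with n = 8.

f(x) = x⁴
a = 0.75, b = 2.75, n = 8
h = (b - a)/n = 0.250000

Trapezoidal rule: (h/2)[f(x₀) + 2f(x₁) + 2f(x₂) + ... + f(xₙ)]

x_0 = 0.7500, f(x_0) = 0.316406, coefficient = 1
x_1 = 1.0000, f(x_1) = 1.000000, coefficient = 2
x_2 = 1.2500, f(x_2) = 2.441406, coefficient = 2
x_3 = 1.5000, f(x_3) = 5.062500, coefficient = 2
x_4 = 1.7500, f(x_4) = 9.378906, coefficient = 2
x_5 = 2.0000, f(x_5) = 16.000000, coefficient = 2
x_6 = 2.2500, f(x_6) = 25.628906, coefficient = 2
x_7 = 2.5000, f(x_7) = 39.062500, coefficient = 2
x_8 = 2.7500, f(x_8) = 57.191406, coefficient = 1

I ≈ (0.250000/2) × 254.656250 = 31.832031
Exact value: 31.407813
Error: 0.424219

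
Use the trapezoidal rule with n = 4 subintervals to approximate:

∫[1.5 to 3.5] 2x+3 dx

f(x) = 2x+3
a = 1.5, b = 3.5, n = 4
h = (b - a)/n = 0.500000

Trapezoidal rule: (h/2)[f(x₀) + 2f(x₁) + 2f(x₂) + ... + f(xₙ)]

x_0 = 1.5000, f(x_0) = 6.000000, coefficient = 1
x_1 = 2.0000, f(x_1) = 7.000000, coefficient = 2
x_2 = 2.5000, f(x_2) = 8.000000, coefficient = 2
x_3 = 3.0000, f(x_3) = 9.000000, coefficient = 2
x_4 = 3.5000, f(x_4) = 10.000000, coefficient = 1

I ≈ (0.500000/2) × 64.000000 = 16.000000
Exact value: 16.000000
Error: 0.000000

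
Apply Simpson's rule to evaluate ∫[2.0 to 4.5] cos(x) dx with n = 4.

f(x) = cos(x)
a = 2.0, b = 4.5, n = 4
h = (b - a)/n = 0.625000

Simpson's rule: (h/3)[f(x₀) + 4f(x₁) + 2f(x₂) + ... + f(xₙ)]

x_0 = 2.0000, f(x_0) = -0.416147, coefficient = 1
x_1 = 2.6250, f(x_1) = -0.869507, coefficient = 4
x_2 = 3.2500, f(x_2) = -0.994130, coefficient = 2
x_3 = 3.8750, f(x_3) = -0.742898, coefficient = 4
x_4 = 4.5000, f(x_4) = -0.210796, coefficient = 1

I ≈ (0.625000/3) × -9.064822 = -1.888505
Exact value: -1.886828
Error: 0.001677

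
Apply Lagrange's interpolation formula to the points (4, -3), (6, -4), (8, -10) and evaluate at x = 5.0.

Lagrange interpolation formula:
P(x) = Σ yᵢ × Lᵢ(x)
where Lᵢ(x) = Π_{j≠i} (x - xⱼ)/(xᵢ - xⱼ)

L_0(5.0) = (5.0 - 6)/(4 - 6) × (5.0 - 8)/(4 - 8) = 0.375000
L_1(5.0) = (5.0 - 4)/(6 - 4) × (5.0 - 8)/(6 - 8) = 0.750000
L_2(5.0) = (5.0 - 4)/(8 - 4) × (5.0 - 6)/(8 - 6) = -0.125000

P(5.0) = (-3)×L_0(5.0) + (-4)×L_1(5.0) + (-10)×L_2(5.0)
P(5.0) = -2.875000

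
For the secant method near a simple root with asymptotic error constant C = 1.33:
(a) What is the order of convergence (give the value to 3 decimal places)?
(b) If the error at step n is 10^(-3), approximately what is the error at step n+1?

(a) Secant method has superlinear convergence with order φ = (1+√5)/2 ≈ 1.618.
    This means |e_{n+1}| ≈ C|e_n|^1.618.

(b) With |e_n| = 10^(-3) and C = 1.33:
    |e_{n+1}| ≈ 1.33 × (10^(-3))^1.618 = 1.33 × 10^(-4.85)

(a) ≈ 1.618 (golden ratio); (b) |e_{n+1}| ≈ 1.861e-05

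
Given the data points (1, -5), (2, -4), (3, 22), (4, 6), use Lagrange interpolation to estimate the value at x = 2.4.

Lagrange interpolation formula:
P(x) = Σ yᵢ × Lᵢ(x)
where Lᵢ(x) = Π_{j≠i} (x - xⱼ)/(xᵢ - xⱼ)

L_0(2.4) = (2.4 - 2)/(1 - 2) × (2.4 - 3)/(1 - 3) × (2.4 - 4)/(1 - 4) = -0.064000
L_1(2.4) = (2.4 - 1)/(2 - 1) × (2.4 - 3)/(2 - 3) × (2.4 - 4)/(2 - 4) = 0.672000
L_2(2.4) = (2.4 - 1)/(3 - 1) × (2.4 - 2)/(3 - 2) × (2.4 - 4)/(3 - 4) = 0.448000
L_3(2.4) = (2.4 - 1)/(4 - 1) × (2.4 - 2)/(4 - 2) × (2.4 - 3)/(4 - 3) = -0.056000

P(2.4) = (-5)×L_0(2.4) + (-4)×L_1(2.4) + 22×L_2(2.4) + 6×L_3(2.4)
P(2.4) = 7.152000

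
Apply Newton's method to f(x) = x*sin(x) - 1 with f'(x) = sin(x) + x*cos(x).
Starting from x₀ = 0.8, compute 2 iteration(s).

f(x) = x*sin(x) - 1
f'(x) = sin(x) + x*cos(x)
x₀ = 0.8

Newton-Raphson formula: x_{n+1} = x_n - f(x_n)/f'(x_n)

Iteration 1:
  f(0.800000) = -0.426115
  f'(0.800000) = 1.274721
  x_1 = 0.800000 - (-0.426115)/1.274721 = 1.134281
Iteration 2:
  f(1.134281) = 0.027920
  f'(1.134281) = 1.385786
  x_2 = 1.134281 - 0.027920/1.385786 = 1.114134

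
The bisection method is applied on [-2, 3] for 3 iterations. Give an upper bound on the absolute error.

Bisection error bound: |error| ≤ (b-a)/2^n
|error| ≤ (3 - (-2))/2^3 = 5/2^3
|error| ≤ 0.6250000000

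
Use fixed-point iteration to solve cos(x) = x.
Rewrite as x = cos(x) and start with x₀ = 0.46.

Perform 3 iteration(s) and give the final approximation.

Equation: cos(x) = x
Fixed-point form: x = cos(x)
x₀ = 0.46

x_1 = g(0.460000) = 0.896052
x_2 = g(0.896052) = 0.624697
x_3 = g(0.624697) = 0.811140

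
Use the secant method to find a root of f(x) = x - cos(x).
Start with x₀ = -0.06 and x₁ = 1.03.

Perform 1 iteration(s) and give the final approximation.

f(x) = x - cos(x)
x₀ = -0.06, x₁ = 1.03

Secant formula: x_{n+1} = x_n - f(x_n)(x_n - x_{n-1})/(f(x_n) - f(x_{n-1}))

Iteration 1:
  f(-0.060000) = -1.058201
  f(1.030000) = 0.515181
  x_2 = 1.030000 - 0.515181×(1.030000 - (-0.060000))/(0.515181 - (-1.058201))
       = 0.673095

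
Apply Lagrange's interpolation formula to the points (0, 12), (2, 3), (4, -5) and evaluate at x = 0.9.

Lagrange interpolation formula:
P(x) = Σ yᵢ × Lᵢ(x)
where Lᵢ(x) = Π_{j≠i} (x - xⱼ)/(xᵢ - xⱼ)

L_0(0.9) = (0.9 - 2)/(0 - 2) × (0.9 - 4)/(0 - 4) = 0.426250
L_1(0.9) = (0.9 - 0)/(2 - 0) × (0.9 - 4)/(2 - 4) = 0.697500
L_2(0.9) = (0.9 - 0)/(4 - 0) × (0.9 - 2)/(4 - 2) = -0.123750

P(0.9) = 12×L_0(0.9) + 3×L_1(0.9) + (-5)×L_2(0.9)
P(0.9) = 7.826250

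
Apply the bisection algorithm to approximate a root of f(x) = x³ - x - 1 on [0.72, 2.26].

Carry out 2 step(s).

f(x) = x³ - x - 1
Initial interval: [0.72, 2.26]

Iteration 1:
  c_1 = (0.720000 + 2.260000)/2 = 1.490000
  f(c_1) = f(1.490000) = 0.817949
  f(a) × f(c) < 0, new interval: [0.720000, 1.490000]
Iteration 2:
  c_2 = (0.720000 + 1.490000)/2 = 1.105000
  f(c_2) = f(1.105000) = -0.755767
  f(a) × f(c) ≥ 0, new interval: [1.105000, 1.490000]

After 2 iteration(s), the approximation is c_2 = 1.105000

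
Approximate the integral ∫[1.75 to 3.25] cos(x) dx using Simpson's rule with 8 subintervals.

f(x) = cos(x)
a = 1.75, b = 3.25, n = 8
h = (b - a)/n = 0.187500

Simpson's rule: (h/3)[f(x₀) + 4f(x₁) + 2f(x₂) + ... + f(xₙ)]

x_0 = 1.7500, f(x_0) = -0.178246, coefficient = 1
x_1 = 1.9375, f(x_1) = -0.358540, coefficient = 4
x_2 = 2.1250, f(x_2) = -0.526266, coefficient = 2
x_3 = 2.3125, f(x_3) = -0.675545, coefficient = 4
x_4 = 2.5000, f(x_4) = -0.801144, coefficient = 2
x_5 = 2.6875, f(x_5) = -0.898659, coefficient = 4
x_6 = 2.8750, f(x_6) = -0.964674, coefficient = 2
x_7 = 3.0625, f(x_7) = -0.996874, coefficient = 4
x_8 = 3.2500, f(x_8) = -0.994130, coefficient = 1

I ≈ (0.187500/3) × -17.475018 = -1.092189
Exact value: -1.092181
Error: 0.000008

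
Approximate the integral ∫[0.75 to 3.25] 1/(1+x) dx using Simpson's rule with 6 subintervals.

f(x) = 1/(1+x)
a = 0.75, b = 3.25, n = 6
h = (b - a)/n = 0.416667

Simpson's rule: (h/3)[f(x₀) + 4f(x₁) + 2f(x₂) + ... + f(xₙ)]

x_0 = 0.7500, f(x_0) = 0.571429, coefficient = 1
x_1 = 1.1667, f(x_1) = 0.461538, coefficient = 4
x_2 = 1.5833, f(x_2) = 0.387097, coefficient = 2
x_3 = 2.0000, f(x_3) = 0.333333, coefficient = 4
x_4 = 2.4167, f(x_4) = 0.292683, coefficient = 2
x_5 = 2.8333, f(x_5) = 0.260870, coefficient = 4
x_6 = 3.2500, f(x_6) = 0.235294, coefficient = 1

I ≈ (0.416667/3) × 6.389248 = 0.887395
Exact value: 0.887303
Error: 0.000092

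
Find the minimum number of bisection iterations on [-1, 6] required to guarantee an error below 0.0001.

We need (b-a)/2^n ≤ 0.0001
(6 - (-1))/2^n ≤ 0.0001
7/2^n ≤ 0.0001
2^n ≥ 70000
n ≥ log₂(70000) = 16.10
n ≥ 17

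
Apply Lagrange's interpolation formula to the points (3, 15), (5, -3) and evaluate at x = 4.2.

Lagrange interpolation formula:
P(x) = Σ yᵢ × Lᵢ(x)
where Lᵢ(x) = Π_{j≠i} (x - xⱼ)/(xᵢ - xⱼ)

L_0(4.2) = (4.2 - 5)/(3 - 5) = 0.400000
L_1(4.2) = (4.2 - 3)/(5 - 3) = 0.600000

P(4.2) = 15×L_0(4.2) + (-3)×L_1(4.2)
P(4.2) = 4.200000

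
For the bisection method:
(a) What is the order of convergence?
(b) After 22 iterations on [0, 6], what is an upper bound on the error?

(a) Bisection has linear (order 1) convergence; the error is halved each step.

(b) Error bound = (b-a)/2^n = (6 - 0)/2^{22}
    = 6/2^{22}

(a) 1 (linear); (b) error ≤ 1.43e-06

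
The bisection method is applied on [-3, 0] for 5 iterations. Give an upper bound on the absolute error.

Bisection error bound: |error| ≤ (b-a)/2^n
|error| ≤ (0 - (-3))/2^5 = 3/2^5
|error| ≤ 0.0937500000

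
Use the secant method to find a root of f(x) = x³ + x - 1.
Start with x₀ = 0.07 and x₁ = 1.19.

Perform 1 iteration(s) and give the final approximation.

f(x) = x³ + x - 1
x₀ = 0.07, x₁ = 1.19

Secant formula: x_{n+1} = x_n - f(x_n)(x_n - x_{n-1})/(f(x_n) - f(x_{n-1}))

Iteration 1:
  f(0.070000) = -0.929657
  f(1.190000) = 1.875159
  x_2 = 1.190000 - 1.875159×(1.190000 - 0.070000)/(1.875159 - (-0.929657))
       = 0.441224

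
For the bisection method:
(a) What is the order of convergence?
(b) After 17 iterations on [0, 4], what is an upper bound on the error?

(a) Bisection has linear (order 1) convergence; the error is halved each step.

(b) Error bound = (b-a)/2^n = (4 - 0)/2^{17}
    = 4/2^{17}

(a) 1 (linear); (b) error ≤ 3.05e-05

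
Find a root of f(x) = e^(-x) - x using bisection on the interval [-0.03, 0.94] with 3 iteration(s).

f(x) = e^(-x) - x
Initial interval: [-0.03, 0.94]

Iteration 1:
  c_1 = (-0.030000 + 0.940000)/2 = 0.455000
  f(c_1) = f(0.455000) = 0.179448
  f(a) × f(c) ≥ 0, new interval: [0.455000, 0.940000]
Iteration 2:
  c_2 = (0.455000 + 0.940000)/2 = 0.697500
  f(c_2) = f(0.697500) = -0.199672
  f(a) × f(c) < 0, new interval: [0.455000, 0.697500]
Iteration 3:
  c_3 = (0.455000 + 0.697500)/2 = 0.576250
  f(c_3) = f(0.576250) = -0.014248
  f(a) × f(c) < 0, new interval: [0.455000, 0.576250]

After 3 iteration(s), the approximation is c_3 = 0.576250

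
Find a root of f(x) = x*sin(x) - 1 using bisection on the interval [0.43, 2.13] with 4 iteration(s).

f(x) = x*sin(x) - 1
Initial interval: [0.43, 2.13]

Iteration 1:
  c_1 = (0.430000 + 2.130000)/2 = 1.280000
  f(c_1) = f(1.280000) = 0.226260
  f(a) × f(c) < 0, new interval: [0.430000, 1.280000]
Iteration 2:
  c_2 = (0.430000 + 1.280000)/2 = 0.855000
  f(c_2) = f(0.855000) = -0.354842
  f(a) × f(c) ≥ 0, new interval: [0.855000, 1.280000]
Iteration 3:
  c_3 = (0.855000 + 1.280000)/2 = 1.067500
  f(c_3) = f(1.067500) = -0.064873
  f(a) × f(c) ≥ 0, new interval: [1.067500, 1.280000]
Iteration 4:
  c_4 = (1.067500 + 1.280000)/2 = 1.173750
  f(c_4) = f(1.173750) = 0.082441
  f(a) × f(c) < 0, new interval: [1.067500, 1.173750]

After 4 iteration(s), the approximation is c_4 = 1.173750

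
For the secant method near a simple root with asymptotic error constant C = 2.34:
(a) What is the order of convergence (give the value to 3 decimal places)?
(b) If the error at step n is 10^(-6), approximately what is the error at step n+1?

(a) Secant method has superlinear convergence with order φ = (1+√5)/2 ≈ 1.618.
    This means |e_{n+1}| ≈ C|e_n|^1.618.

(b) With |e_n| = 10^(-6) and C = 2.34:
    |e_{n+1}| ≈ 2.34 × (10^(-6))^1.618 = 2.34 × 10^(-9.71)

(a) ≈ 1.618 (golden ratio); (b) |e_{n+1}| ≈ 4.582e-10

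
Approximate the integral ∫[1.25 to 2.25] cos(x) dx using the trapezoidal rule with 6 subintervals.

f(x) = cos(x)
a = 1.25, b = 2.25, n = 6
h = (b - a)/n = 0.166667

Trapezoidal rule: (h/2)[f(x₀) + 2f(x₁) + 2f(x₂) + ... + f(xₙ)]

x_0 = 1.2500, f(x_0) = 0.315322, coefficient = 1
x_1 = 1.4167, f(x_1) = 0.153520, coefficient = 2
x_2 = 1.5833, f(x_2) = -0.012537, coefficient = 2
x_3 = 1.7500, f(x_3) = -0.178246, coefficient = 2
x_4 = 1.9167, f(x_4) = -0.339016, coefficient = 2
x_5 = 2.0833, f(x_5) = -0.490390, coefficient = 2
x_6 = 2.2500, f(x_6) = -0.628174, coefficient = 1

I ≈ (0.166667/2) × -2.046187 = -0.170516
Exact value: -0.170911
Error: 0.000396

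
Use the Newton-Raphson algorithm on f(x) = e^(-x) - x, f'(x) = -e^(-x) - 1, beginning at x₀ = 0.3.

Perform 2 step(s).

f(x) = e^(-x) - x
f'(x) = -e^(-x) - 1
x₀ = 0.3

Newton-Raphson formula: x_{n+1} = x_n - f(x_n)/f'(x_n)

Iteration 1:
  f(0.300000) = 0.440818
  f'(0.300000) = -1.740818
  x_1 = 0.300000 - 0.440818/(-1.740818) = 0.553225
Iteration 2:
  f(0.553225) = 0.021868
  f'(0.553225) = -1.575092
  x_2 = 0.553225 - 0.021868/(-1.575092) = 0.567108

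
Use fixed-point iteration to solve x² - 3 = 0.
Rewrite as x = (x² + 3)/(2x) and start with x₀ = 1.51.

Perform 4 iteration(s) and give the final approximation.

Equation: x² - 3 = 0
Fixed-point form: x = (x² + 3)/(2x)
x₀ = 1.51

x_1 = g(1.510000) = 1.748377
x_2 = g(1.748377) = 1.732127
x_3 = g(1.732127) = 1.732051
x_4 = g(1.732051) = 1.732051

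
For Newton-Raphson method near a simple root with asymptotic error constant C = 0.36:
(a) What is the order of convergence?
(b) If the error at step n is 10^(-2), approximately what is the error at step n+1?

(a) Newton-Raphson has quadratic (order 2) convergence near simple roots.
    This means |e_{n+1}| ≈ C|e_n|².

(b) With |e_n| = 10^(-2) and C = 0.36:
    |e_{n+1}| ≈ 0.36 × (10^(-2))² = 0.36 × 10^(-4)

(a) 2 (quadratic); (b) |e_{n+1}| ≈ 3.600e-05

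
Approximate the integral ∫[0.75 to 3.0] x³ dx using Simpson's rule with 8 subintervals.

f(x) = x³
a = 0.75, b = 3.0, n = 8
h = (b - a)/n = 0.281250

Simpson's rule: (h/3)[f(x₀) + 4f(x₁) + 2f(x₂) + ... + f(xₙ)]

x_0 = 0.7500, f(x_0) = 0.421875, coefficient = 1
x_1 = 1.0312, f(x_1) = 1.096710, coefficient = 4
x_2 = 1.3125, f(x_2) = 2.260986, coefficient = 2
x_3 = 1.5938, f(x_3) = 4.048187, coefficient = 4
x_4 = 1.8750, f(x_4) = 6.591797, coefficient = 2
x_5 = 2.1562, f(x_5) = 10.025299, coefficient = 4
x_6 = 2.4375, f(x_6) = 14.482178, coefficient = 2
x_7 = 2.7188, f(x_7) = 20.095917, coefficient = 4
x_8 = 3.0000, f(x_8) = 27.000000, coefficient = 1

I ≈ (0.281250/3) × 215.156250 = 20.170898
Exact value: 20.170898
Error: 0.000000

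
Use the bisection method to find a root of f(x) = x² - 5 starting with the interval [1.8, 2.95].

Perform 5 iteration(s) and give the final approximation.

f(x) = x² - 5
Initial interval: [1.8, 2.95]

Iteration 1:
  c_1 = (1.800000 + 2.950000)/2 = 2.375000
  f(c_1) = f(2.375000) = 0.640625
  f(a) × f(c) < 0, new interval: [1.800000, 2.375000]
Iteration 2:
  c_2 = (1.800000 + 2.375000)/2 = 2.087500
  f(c_2) = f(2.087500) = -0.642344
  f(a) × f(c) ≥ 0, new interval: [2.087500, 2.375000]
Iteration 3:
  c_3 = (2.087500 + 2.375000)/2 = 2.231250
  f(c_3) = f(2.231250) = -0.021523
  f(a) × f(c) ≥ 0, new interval: [2.231250, 2.375000]
Iteration 4:
  c_4 = (2.231250 + 2.375000)/2 = 2.303125
  f(c_4) = f(2.303125) = 0.304385
  f(a) × f(c) < 0, new interval: [2.231250, 2.303125]
Iteration 5:
  c_5 = (2.231250 + 2.303125)/2 = 2.267188
  f(c_5) = f(2.267188) = 0.140139
  f(a) × f(c) < 0, new interval: [2.231250, 2.267188]

After 5 iteration(s), the approximation is c_5 = 2.267188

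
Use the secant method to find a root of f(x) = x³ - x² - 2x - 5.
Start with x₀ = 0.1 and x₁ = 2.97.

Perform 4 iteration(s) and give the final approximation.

f(x) = x³ - x² - 2x - 5
x₀ = 0.1, x₁ = 2.97

Secant formula: x_{n+1} = x_n - f(x_n)(x_n - x_{n-1})/(f(x_n) - f(x_{n-1}))

Iteration 1:
  f(0.100000) = -5.209000
  f(2.970000) = 6.437173
  x_2 = 2.970000 - 6.437173×(2.970000 - 0.100000)/(6.437173 - (-5.209000))
       = 1.383669
Iteration 2:
  f(2.970000) = 6.437173
  f(1.383669) = -7.032788
  x_3 = 1.383669 - (-7.032788)×(1.383669 - 2.970000)/(-7.032788 - 6.437173)
       = 2.211907
Iteration 3:
  f(1.383669) = -7.032788
  f(2.211907) = -3.494522
  x_4 = 2.211907 - (-3.494522)×(2.211907 - 1.383669)/(-3.494522 - (-7.032788))
       = 3.029905
Iteration 4:
  f(2.211907) = -3.494522
  f(3.029905) = 7.575373
  x_5 = 3.029905 - 7.575373×(3.029905 - 2.211907)/(7.575373 - (-3.494522))
       = 2.470131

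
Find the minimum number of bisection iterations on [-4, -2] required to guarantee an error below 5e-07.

We need (b-a)/2^n ≤ 5e-07
(-2 - (-4))/2^n ≤ 5e-07
2/2^n ≤ 5e-07
2^n ≥ 4000000
n ≥ log₂(4000000) = 21.93
n ≥ 22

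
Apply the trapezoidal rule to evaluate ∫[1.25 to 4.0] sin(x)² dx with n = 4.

f(x) = sin(x)²
a = 1.25, b = 4.0, n = 4
h = (b - a)/n = 0.687500

Trapezoidal rule: (h/2)[f(x₀) + 2f(x₁) + 2f(x₂) + ... + f(xₙ)]

x_0 = 1.2500, f(x_0) = 0.900572, coefficient = 1
x_1 = 1.9375, f(x_1) = 0.871449, coefficient = 2
x_2 = 2.6250, f(x_2) = 0.243957, coefficient = 2
x_3 = 3.3125, f(x_3) = 0.028926, coefficient = 2
x_4 = 4.0000, f(x_4) = 0.572750, coefficient = 1

I ≈ (0.687500/2) × 3.761986 = 1.293183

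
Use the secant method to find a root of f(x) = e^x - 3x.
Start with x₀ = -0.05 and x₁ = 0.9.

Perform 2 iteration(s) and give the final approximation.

f(x) = e^x - 3x
x₀ = -0.05, x₁ = 0.9

Secant formula: x_{n+1} = x_n - f(x_n)(x_n - x_{n-1})/(f(x_n) - f(x_{n-1}))

Iteration 1:
  f(-0.050000) = 1.101229
  f(0.900000) = -0.240397
  x_2 = 0.900000 - (-0.240397)×(0.900000 - (-0.050000))/(-0.240397 - 1.101229)
       = 0.729776
Iteration 2:
  f(0.900000) = -0.240397
  f(0.729776) = -0.114712
  x_3 = 0.729776 - (-0.114712)×(0.729776 - 0.900000)/(-0.114712 - (-0.240397))
       = 0.574413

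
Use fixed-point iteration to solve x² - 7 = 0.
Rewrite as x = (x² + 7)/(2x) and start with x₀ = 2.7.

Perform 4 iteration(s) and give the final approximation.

Equation: x² - 7 = 0
Fixed-point form: x = (x² + 7)/(2x)
x₀ = 2.7

x_1 = g(2.700000) = 2.646296
x_2 = g(2.646296) = 2.645751
x_3 = g(2.645751) = 2.645751
x_4 = g(2.645751) = 2.645751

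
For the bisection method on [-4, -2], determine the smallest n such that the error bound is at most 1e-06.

We need (b-a)/2^n ≤ 1e-06
(-2 - (-4))/2^n ≤ 1e-06
2/2^n ≤ 1e-06
2^n ≥ 2000000
n ≥ log₂(2000000) = 20.93
n ≥ 21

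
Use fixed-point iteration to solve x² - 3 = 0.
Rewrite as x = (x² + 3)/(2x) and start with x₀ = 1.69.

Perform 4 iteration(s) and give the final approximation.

Equation: x² - 3 = 0
Fixed-point form: x = (x² + 3)/(2x)
x₀ = 1.69

x_1 = g(1.690000) = 1.732574
x_2 = g(1.732574) = 1.732051
x_3 = g(1.732051) = 1.732051
x_4 = g(1.732051) = 1.732051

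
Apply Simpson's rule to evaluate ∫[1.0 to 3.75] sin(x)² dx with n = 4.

f(x) = sin(x)²
a = 1.0, b = 3.75, n = 4
h = (b - a)/n = 0.687500

Simpson's rule: (h/3)[f(x₀) + 4f(x₁) + 2f(x₂) + ... + f(xₙ)]

x_0 = 1.0000, f(x_0) = 0.708073, coefficient = 1
x_1 = 1.6875, f(x_1) = 0.986442, coefficient = 4
x_2 = 2.3750, f(x_2) = 0.481199, coefficient = 2
x_3 = 3.0625, f(x_3) = 0.006243, coefficient = 4
x_4 = 3.7500, f(x_4) = 0.326682, coefficient = 1

I ≈ (0.687500/3) × 5.967892 = 1.367642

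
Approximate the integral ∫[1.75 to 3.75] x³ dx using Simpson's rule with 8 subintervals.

f(x) = x³
a = 1.75, b = 3.75, n = 8
h = (b - a)/n = 0.250000

Simpson's rule: (h/3)[f(x₀) + 4f(x₁) + 2f(x₂) + ... + f(xₙ)]

x_0 = 1.7500, f(x_0) = 5.359375, coefficient = 1
x_1 = 2.0000, f(x_1) = 8.000000, coefficient = 4
x_2 = 2.2500, f(x_2) = 11.390625, coefficient = 2
x_3 = 2.5000, f(x_3) = 15.625000, coefficient = 4
x_4 = 2.7500, f(x_4) = 20.796875, coefficient = 2
x_5 = 3.0000, f(x_5) = 27.000000, coefficient = 4
x_6 = 3.2500, f(x_6) = 34.328125, coefficient = 2
x_7 = 3.5000, f(x_7) = 42.875000, coefficient = 4
x_8 = 3.7500, f(x_8) = 52.734375, coefficient = 1

I ≈ (0.250000/3) × 565.125000 = 47.093750
Exact value: 47.093750
Error: 0.000000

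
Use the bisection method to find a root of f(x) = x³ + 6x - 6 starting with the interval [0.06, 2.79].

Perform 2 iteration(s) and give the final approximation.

f(x) = x³ + 6x - 6
Initial interval: [0.06, 2.79]

Iteration 1:
  c_1 = (0.060000 + 2.790000)/2 = 1.425000
  f(c_1) = f(1.425000) = 5.443641
  f(a) × f(c) < 0, new interval: [0.060000, 1.425000]
Iteration 2:
  c_2 = (0.060000 + 1.425000)/2 = 0.742500
  f(c_2) = f(0.742500) = -1.135655
  f(a) × f(c) ≥ 0, new interval: [0.742500, 1.425000]

After 2 iteration(s), the approximation is c_2 = 0.742500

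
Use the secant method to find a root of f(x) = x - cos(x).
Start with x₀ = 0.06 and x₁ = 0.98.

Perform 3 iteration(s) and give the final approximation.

f(x) = x - cos(x)
x₀ = 0.06, x₁ = 0.98

Secant formula: x_{n+1} = x_n - f(x_n)(x_n - x_{n-1})/(f(x_n) - f(x_{n-1}))

Iteration 1:
  f(0.060000) = -0.938201
  f(0.980000) = 0.422977
  x_2 = 0.980000 - 0.422977×(0.980000 - 0.060000)/(0.422977 - (-0.938201))
       = 0.694116
Iteration 2:
  f(0.980000) = 0.422977
  f(0.694116) = -0.074504
  x_3 = 0.694116 - (-0.074504)×(0.694116 - 0.980000)/(-0.074504 - 0.422977)
       = 0.736930
Iteration 3:
  f(0.694116) = -0.074504
  f(0.736930) = -0.003604
  x_4 = 0.736930 - (-0.003604)×(0.736930 - 0.694116)/(-0.003604 - (-0.074504))
       = 0.739107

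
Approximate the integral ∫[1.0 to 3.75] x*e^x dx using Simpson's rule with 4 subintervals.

f(x) = x*e^x
a = 1.0, b = 3.75, n = 4
h = (b - a)/n = 0.687500

Simpson's rule: (h/3)[f(x₀) + 4f(x₁) + 2f(x₂) + ... + f(xₙ)]

x_0 = 1.0000, f(x_0) = 2.718282, coefficient = 1
x_1 = 1.6875, f(x_1) = 9.122539, coefficient = 4
x_2 = 2.3750, f(x_2) = 25.533656, coefficient = 2
x_3 = 3.0625, f(x_3) = 65.479137, coefficient = 4
x_4 = 3.7500, f(x_4) = 159.454058, coefficient = 1

I ≈ (0.687500/3) × 511.646356 = 117.252290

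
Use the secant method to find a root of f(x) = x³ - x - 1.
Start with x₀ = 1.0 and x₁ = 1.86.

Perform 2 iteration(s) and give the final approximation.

f(x) = x³ - x - 1
x₀ = 1.0, x₁ = 1.86

Secant formula: x_{n+1} = x_n - f(x_n)(x_n - x_{n-1})/(f(x_n) - f(x_{n-1}))

Iteration 1:
  f(1.000000) = -1.000000
  f(1.860000) = 3.574856
  x_2 = 1.860000 - 3.574856×(1.860000 - 1.000000)/(3.574856 - (-1.000000))
       = 1.187984
Iteration 2:
  f(1.860000) = 3.574856
  f(1.187984) = -0.511375
  x_3 = 1.187984 - (-0.511375)×(1.187984 - 1.860000)/(-0.511375 - 3.574856)
       = 1.272084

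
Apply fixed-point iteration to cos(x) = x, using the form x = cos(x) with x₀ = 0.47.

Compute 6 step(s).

Equation: cos(x) = x
Fixed-point form: x = cos(x)
x₀ = 0.47

x_1 = g(0.470000) = 0.891568
x_2 = g(0.891568) = 0.628193
x_3 = g(0.628193) = 0.809091
x_4 = g(0.809091) = 0.690157
x_5 = g(0.690157) = 0.771146
x_6 = g(0.771146) = 0.717112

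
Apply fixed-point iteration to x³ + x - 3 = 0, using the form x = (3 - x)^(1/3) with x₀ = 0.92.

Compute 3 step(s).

Equation: x³ + x - 3 = 0
Fixed-point form: x = (3 - x)^(1/3)
x₀ = 0.92

x_1 = g(0.920000) = 1.276501
x_2 = g(1.276501) = 1.198957
x_3 = g(1.198957) = 1.216675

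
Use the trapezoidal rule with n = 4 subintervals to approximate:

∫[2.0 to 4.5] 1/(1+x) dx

f(x) = 1/(1+x)
a = 2.0, b = 4.5, n = 4
h = (b - a)/n = 0.625000

Trapezoidal rule: (h/2)[f(x₀) + 2f(x₁) + 2f(x₂) + ... + f(xₙ)]

x_0 = 2.0000, f(x_0) = 0.333333, coefficient = 1
x_1 = 2.6250, f(x_1) = 0.275862, coefficient = 2
x_2 = 3.2500, f(x_2) = 0.235294, coefficient = 2
x_3 = 3.8750, f(x_3) = 0.205128, coefficient = 2
x_4 = 4.5000, f(x_4) = 0.181818, coefficient = 1

I ≈ (0.625000/2) × 1.947720 = 0.608663
Exact value: 0.606136
Error: 0.002527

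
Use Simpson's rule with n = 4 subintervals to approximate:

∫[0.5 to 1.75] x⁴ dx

f(x) = x⁴
a = 0.5, b = 1.75, n = 4
h = (b - a)/n = 0.312500

Simpson's rule: (h/3)[f(x₀) + 4f(x₁) + 2f(x₂) + ... + f(xₙ)]

x_0 = 0.5000, f(x_0) = 0.062500, coefficient = 1
x_1 = 0.8125, f(x_1) = 0.435806, coefficient = 4
x_2 = 1.1250, f(x_2) = 1.601807, coefficient = 2
x_3 = 1.4375, f(x_3) = 4.270035, coefficient = 4
x_4 = 1.7500, f(x_4) = 9.378906, coefficient = 1

I ≈ (0.312500/3) × 31.468384 = 3.277957
Exact value: 3.276367
Error: 0.001589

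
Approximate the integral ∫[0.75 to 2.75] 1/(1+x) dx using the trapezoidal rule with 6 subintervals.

f(x) = 1/(1+x)
a = 0.75, b = 2.75, n = 6
h = (b - a)/n = 0.333333

Trapezoidal rule: (h/2)[f(x₀) + 2f(x₁) + 2f(x₂) + ... + f(xₙ)]

x_0 = 0.7500, f(x_0) = 0.571429, coefficient = 1
x_1 = 1.0833, f(x_1) = 0.480000, coefficient = 2
x_2 = 1.4167, f(x_2) = 0.413793, coefficient = 2
x_3 = 1.7500, f(x_3) = 0.363636, coefficient = 2
x_4 = 2.0833, f(x_4) = 0.324324, coefficient = 2
x_5 = 2.4167, f(x_5) = 0.292683, coefficient = 2
x_6 = 2.7500, f(x_6) = 0.266667, coefficient = 1

I ≈ (0.333333/2) × 4.586969 = 0.764495
Exact value: 0.762140
Error: 0.002355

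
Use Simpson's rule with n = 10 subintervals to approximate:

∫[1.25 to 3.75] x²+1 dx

f(x) = x²+1
a = 1.25, b = 3.75, n = 10
h = (b - a)/n = 0.250000

Simpson's rule: (h/3)[f(x₀) + 4f(x₁) + 2f(x₂) + ... + f(xₙ)]

x_0 = 1.2500, f(x_0) = 2.562500, coefficient = 1
x_1 = 1.5000, f(x_1) = 3.250000, coefficient = 4
x_2 = 1.7500, f(x_2) = 4.062500, coefficient = 2
x_3 = 2.0000, f(x_3) = 5.000000, coefficient = 4
x_4 = 2.2500, f(x_4) = 6.062500, coefficient = 2
x_5 = 2.5000, f(x_5) = 7.250000, coefficient = 4
x_6 = 2.7500, f(x_6) = 8.562500, coefficient = 2
x_7 = 3.0000, f(x_7) = 10.000000, coefficient = 4
x_8 = 3.2500, f(x_8) = 11.562500, coefficient = 2
x_9 = 3.5000, f(x_9) = 13.250000, coefficient = 4
x_10 = 3.7500, f(x_10) = 15.062500, coefficient = 1

I ≈ (0.250000/3) × 233.125000 = 19.427083
Exact value: 19.427083
Error: 0.000000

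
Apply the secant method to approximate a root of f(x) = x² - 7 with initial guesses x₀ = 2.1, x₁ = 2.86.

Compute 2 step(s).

f(x) = x² - 7
x₀ = 2.1, x₁ = 2.86

Secant formula: x_{n+1} = x_n - f(x_n)(x_n - x_{n-1})/(f(x_n) - f(x_{n-1}))

Iteration 1:
  f(2.100000) = -2.590000
  f(2.860000) = 1.179600
  x_2 = 2.860000 - 1.179600×(2.860000 - 2.100000)/(1.179600 - (-2.590000))
       = 2.622177
Iteration 2:
  f(2.860000) = 1.179600
  f(2.622177) = -0.124186
  x_3 = 2.622177 - (-0.124186)×(2.622177 - 2.860000)/(-0.124186 - 1.179600)
       = 2.644830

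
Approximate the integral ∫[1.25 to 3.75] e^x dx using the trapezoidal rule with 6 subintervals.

f(x) = e^x
a = 1.25, b = 3.75, n = 6
h = (b - a)/n = 0.416667

Trapezoidal rule: (h/2)[f(x₀) + 2f(x₁) + 2f(x₂) + ... + f(xₙ)]

x_0 = 1.2500, f(x_0) = 3.490343, coefficient = 1
x_1 = 1.6667, f(x_1) = 5.294490, coefficient = 2
x_2 = 2.0833, f(x_2) = 8.031195, coefficient = 2
x_3 = 2.5000, f(x_3) = 12.182494, coefficient = 2
x_4 = 2.9167, f(x_4) = 18.479586, coefficient = 2
x_5 = 3.3333, f(x_5) = 28.031625, coefficient = 2
x_6 = 3.7500, f(x_6) = 42.521082, coefficient = 1

I ≈ (0.416667/2) × 190.050205 = 39.593793
Exact value: 39.030739
Error: 0.563054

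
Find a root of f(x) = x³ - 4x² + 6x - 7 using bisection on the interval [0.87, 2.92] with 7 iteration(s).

f(x) = x³ - 4x² + 6x - 7
Initial interval: [0.87, 2.92]

Iteration 1:
  c_1 = (0.870000 + 2.920000)/2 = 1.895000
  f(c_1) = f(1.895000) = -3.189108
  f(a) × f(c) ≥ 0, new interval: [1.895000, 2.920000]
Iteration 2:
  c_2 = (1.895000 + 2.920000)/2 = 2.407500
  f(c_2) = f(2.407500) = -1.785220
  f(a) × f(c) ≥ 0, new interval: [2.407500, 2.920000]
Iteration 3:
  c_3 = (2.407500 + 2.920000)/2 = 2.663750
  f(c_3) = f(2.663750) = -0.498947
  f(a) × f(c) ≥ 0, new interval: [2.663750, 2.920000]
Iteration 4:
  c_4 = (2.663750 + 2.920000)/2 = 2.791875
  f(c_4) = f(2.791875) = 0.334440
  f(a) × f(c) < 0, new interval: [2.663750, 2.791875]
Iteration 5:
  c_5 = (2.663750 + 2.791875)/2 = 2.727812
  f(c_5) = f(2.727812) = -0.099423
  f(a) × f(c) ≥ 0, new interval: [2.727812, 2.791875]
Iteration 6:
  c_6 = (2.727812 + 2.791875)/2 = 2.759844
  f(c_6) = f(2.759844) = 0.113118
  f(a) × f(c) < 0, new interval: [2.727812, 2.759844]
Iteration 7:
  c_7 = (2.727812 + 2.759844)/2 = 2.743828
  f(c_7) = f(2.743828) = 0.005762
  f(a) × f(c) < 0, new interval: [2.727812, 2.743828]

After 7 iteration(s), the approximation is c_7 = 2.743828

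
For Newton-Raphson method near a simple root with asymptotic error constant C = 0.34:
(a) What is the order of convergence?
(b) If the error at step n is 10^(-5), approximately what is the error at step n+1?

(a) Newton-Raphson has quadratic (order 2) convergence near simple roots.
    This means |e_{n+1}| ≈ C|e_n|².

(b) With |e_n| = 10^(-5) and C = 0.34:
    |e_{n+1}| ≈ 0.34 × (10^(-5))² = 0.34 × 10^(-10)

(a) 2 (quadratic); (b) |e_{n+1}| ≈ 3.400e-11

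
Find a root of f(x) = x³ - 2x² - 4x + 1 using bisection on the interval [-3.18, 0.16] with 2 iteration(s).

f(x) = x³ - 2x² - 4x + 1
Initial interval: [-3.18, 0.16]

Iteration 1:
  c_1 = (-3.180000 + 0.160000)/2 = -1.510000
  f(c_1) = f(-1.510000) = -0.963151
  f(a) × f(c) ≥ 0, new interval: [-1.510000, 0.160000]
Iteration 2:
  c_2 = (-1.510000 + 0.160000)/2 = -0.675000
  f(c_2) = f(-0.675000) = 2.481203
  f(a) × f(c) < 0, new interval: [-1.510000, -0.675000]

After 2 iteration(s), the approximation is c_2 = -0.675000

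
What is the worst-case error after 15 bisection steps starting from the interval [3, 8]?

Bisection error bound: |error| ≤ (b-a)/2^n
|error| ≤ (8 - 3)/2^15 = 5/2^15
|error| ≤ 0.0001525879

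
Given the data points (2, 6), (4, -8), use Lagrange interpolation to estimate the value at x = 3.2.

Lagrange interpolation formula:
P(x) = Σ yᵢ × Lᵢ(x)
where Lᵢ(x) = Π_{j≠i} (x - xⱼ)/(xᵢ - xⱼ)

L_0(3.2) = (3.2 - 4)/(2 - 4) = 0.400000
L_1(3.2) = (3.2 - 2)/(4 - 2) = 0.600000

P(3.2) = 6×L_0(3.2) + (-8)×L_1(3.2)
P(3.2) = -2.400000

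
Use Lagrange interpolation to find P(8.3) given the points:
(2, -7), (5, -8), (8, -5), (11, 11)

Lagrange interpolation formula:
P(x) = Σ yᵢ × Lᵢ(x)
where Lᵢ(x) = Π_{j≠i} (x - xⱼ)/(xᵢ - xⱼ)

L_0(8.3) = (8.3 - 5)/(2 - 5) × (8.3 - 8)/(2 - 8) × (8.3 - 11)/(2 - 11) = 0.016500
L_1(8.3) = (8.3 - 2)/(5 - 2) × (8.3 - 8)/(5 - 8) × (8.3 - 11)/(5 - 11) = -0.094500
L_2(8.3) = (8.3 - 2)/(8 - 2) × (8.3 - 5)/(8 - 5) × (8.3 - 11)/(8 - 11) = 1.039500
L_3(8.3) = (8.3 - 2)/(11 - 2) × (8.3 - 5)/(11 - 5) × (8.3 - 8)/(11 - 8) = 0.038500

P(8.3) = (-7)×L_0(8.3) + (-8)×L_1(8.3) + (-5)×L_2(8.3) + 11×L_3(8.3)
P(8.3) = -4.133500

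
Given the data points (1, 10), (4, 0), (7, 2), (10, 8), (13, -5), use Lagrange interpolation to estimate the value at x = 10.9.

Lagrange interpolation formula:
P(x) = Σ yᵢ × Lᵢ(x)
where Lᵢ(x) = Π_{j≠i} (x - xⱼ)/(xᵢ - xⱼ)

L_0(10.9) = (10.9 - 4)/(1 - 4) × (10.9 - 7)/(1 - 7) × (10.9 - 10)/(1 - 10) × (10.9 - 13)/(1 - 13) = -0.026163
L_1(10.9) = (10.9 - 1)/(4 - 1) × (10.9 - 7)/(4 - 7) × (10.9 - 10)/(4 - 10) × (10.9 - 13)/(4 - 13) = 0.150150
L_2(10.9) = (10.9 - 1)/(7 - 1) × (10.9 - 4)/(7 - 4) × (10.9 - 10)/(7 - 10) × (10.9 - 13)/(7 - 13) = -0.398475
L_3(10.9) = (10.9 - 1)/(10 - 1) × (10.9 - 4)/(10 - 4) × (10.9 - 7)/(10 - 7) × (10.9 - 13)/(10 - 13) = 1.151150
L_4(10.9) = (10.9 - 1)/(13 - 1) × (10.9 - 4)/(13 - 4) × (10.9 - 7)/(13 - 7) × (10.9 - 10)/(13 - 10) = 0.123338

P(10.9) = 10×L_0(10.9) + 0×L_1(10.9) + 2×L_2(10.9) + 8×L_3(10.9) + (-5)×L_4(10.9)
P(10.9) = 7.533937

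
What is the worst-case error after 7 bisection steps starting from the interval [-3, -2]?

Bisection error bound: |error| ≤ (b-a)/2^n
|error| ≤ (-2 - (-3))/2^7 = 1/2^7
|error| ≤ 0.0078125000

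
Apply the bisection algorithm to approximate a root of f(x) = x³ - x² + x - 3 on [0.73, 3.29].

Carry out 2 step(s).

f(x) = x³ - x² + x - 3
Initial interval: [0.73, 3.29]

Iteration 1:
  c_1 = (0.730000 + 3.290000)/2 = 2.010000
  f(c_1) = f(2.010000) = 3.090501
  f(a) × f(c) < 0, new interval: [0.730000, 2.010000]
Iteration 2:
  c_2 = (0.730000 + 2.010000)/2 = 1.370000
  f(c_2) = f(1.370000) = -0.935547
  f(a) × f(c) ≥ 0, new interval: [1.370000, 2.010000]

After 2 iteration(s), the approximation is c_2 = 1.370000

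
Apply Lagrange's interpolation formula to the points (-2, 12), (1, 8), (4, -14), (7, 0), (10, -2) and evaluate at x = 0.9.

Lagrange interpolation formula:
P(x) = Σ yᵢ × Lᵢ(x)
where Lᵢ(x) = Π_{j≠i} (x - xⱼ)/(xᵢ - xⱼ)

L_0(0.9) = (0.9 - 1)/(-2 - 1) × (0.9 - 4)/(-2 - 4) × (0.9 - 7)/(-2 - 7) × (0.9 - 10)/(-2 - 10) = 0.008852
L_1(0.9) = (0.9 - (-2))/(1 - (-2)) × (0.9 - 4)/(1 - 4) × (0.9 - 7)/(1 - 7) × (0.9 - 10)/(1 - 10) = 1.026821
L_2(0.9) = (0.9 - (-2))/(4 - (-2)) × (0.9 - 1)/(4 - 1) × (0.9 - 7)/(4 - 7) × (0.9 - 10)/(4 - 10) = -0.049685
L_3(0.9) = (0.9 - (-2))/(7 - (-2)) × (0.9 - 1)/(7 - 1) × (0.9 - 4)/(7 - 4) × (0.9 - 10)/(7 - 10) = 0.016833
L_4(0.9) = (0.9 - (-2))/(10 - (-2)) × (0.9 - 1)/(10 - 1) × (0.9 - 4)/(10 - 4) × (0.9 - 7)/(10 - 7) = -0.002821

P(0.9) = 12×L_0(0.9) + 8×L_1(0.9) + (-14)×L_2(0.9) + 0×L_3(0.9) + (-2)×L_4(0.9)
P(0.9) = 9.022019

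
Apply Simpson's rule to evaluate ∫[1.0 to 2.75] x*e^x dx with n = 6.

f(x) = x*e^x
a = 1.0, b = 2.75, n = 6
h = (b - a)/n = 0.291667

Simpson's rule: (h/3)[f(x₀) + 4f(x₁) + 2f(x₂) + ... + f(xₙ)]

x_0 = 1.0000, f(x_0) = 2.718282, coefficient = 1
x_1 = 1.2917, f(x_1) = 4.700176, coefficient = 4
x_2 = 1.5833, f(x_2) = 7.712679, coefficient = 2
x_3 = 1.8750, f(x_3) = 12.226536, coefficient = 4
x_4 = 2.1667, f(x_4) = 18.913133, coefficient = 2
x_5 = 2.4583, f(x_5) = 28.726411, coefficient = 4
x_6 = 2.7500, f(x_6) = 43.017238, coefficient = 1

I ≈ (0.291667/3) × 281.599638 = 27.377743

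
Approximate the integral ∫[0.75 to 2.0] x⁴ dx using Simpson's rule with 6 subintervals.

f(x) = x⁴
a = 0.75, b = 2.0, n = 6
h = (b - a)/n = 0.208333

Simpson's rule: (h/3)[f(x₀) + 4f(x₁) + 2f(x₂) + ... + f(xₙ)]

x_0 = 0.7500, f(x_0) = 0.316406, coefficient = 1
x_1 = 0.9583, f(x_1) = 0.843464, coefficient = 4
x_2 = 1.1667, f(x_2) = 1.852623, coefficient = 2
x_3 = 1.3750, f(x_3) = 3.574463, coefficient = 4
x_4 = 1.5833, f(x_4) = 6.284770, coefficient = 2
x_5 = 1.7917, f(x_5) = 10.304546, coefficient = 4
x_6 = 2.0000, f(x_6) = 16.000000, coefficient = 1

I ≈ (0.208333/3) × 91.481084 = 6.352853
Exact value: 6.352539
Error: 0.000314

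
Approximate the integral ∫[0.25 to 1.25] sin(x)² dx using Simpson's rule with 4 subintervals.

f(x) = sin(x)²
a = 0.25, b = 1.25, n = 4
h = (b - a)/n = 0.250000

Simpson's rule: (h/3)[f(x₀) + 4f(x₁) + 2f(x₂) + ... + f(xₙ)]

x_0 = 0.2500, f(x_0) = 0.061209, coefficient = 1
x_1 = 0.5000, f(x_1) = 0.229849, coefficient = 4
x_2 = 0.7500, f(x_2) = 0.464631, coefficient = 2
x_3 = 1.0000, f(x_3) = 0.708073, coefficient = 4
x_4 = 1.2500, f(x_4) = 0.900572, coefficient = 1

I ≈ (0.250000/3) × 5.642732 = 0.470228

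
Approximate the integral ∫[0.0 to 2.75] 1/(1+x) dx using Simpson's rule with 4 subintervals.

f(x) = 1/(1+x)
a = 0.0, b = 2.75, n = 4
h = (b - a)/n = 0.687500

Simpson's rule: (h/3)[f(x₀) + 4f(x₁) + 2f(x₂) + ... + f(xₙ)]

x_0 = 0.0000, f(x_0) = 1.000000, coefficient = 1
x_1 = 0.6875, f(x_1) = 0.592593, coefficient = 4
x_2 = 1.3750, f(x_2) = 0.421053, coefficient = 2
x_3 = 2.0625, f(x_3) = 0.326531, coefficient = 4
x_4 = 2.7500, f(x_4) = 0.266667, coefficient = 1

I ≈ (0.687500/3) × 5.785265 = 1.325790
Exact value: 1.321756
Error: 0.004034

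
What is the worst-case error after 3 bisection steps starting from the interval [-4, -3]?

Bisection error bound: |error| ≤ (b-a)/2^n
|error| ≤ (-3 - (-4))/2^3 = 1/2^3
|error| ≤ 0.1250000000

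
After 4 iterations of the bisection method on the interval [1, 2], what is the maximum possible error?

Bisection error bound: |error| ≤ (b-a)/2^n
|error| ≤ (2 - 1)/2^4 = 1/2^4
|error| ≤ 0.0625000000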